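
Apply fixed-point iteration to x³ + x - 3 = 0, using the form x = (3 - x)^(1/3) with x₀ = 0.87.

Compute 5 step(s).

Equation: x³ + x - 3 = 0
Fixed-point form: x = (3 - x)^(1/3)
x₀ = 0.87

x_1 = g(0.870000) = 1.286648
x_2 = g(1.286648) = 1.196600
x_3 = g(1.196600) = 1.217206
x_4 = g(1.217206) = 1.212552
x_5 = g(1.212552) = 1.213606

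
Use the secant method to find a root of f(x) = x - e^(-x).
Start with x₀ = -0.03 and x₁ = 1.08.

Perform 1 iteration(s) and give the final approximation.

f(x) = x - e^(-x)
x₀ = -0.03, x₁ = 1.08

Secant formula: x_{n+1} = x_n - f(x_n)(x_n - x_{n-1})/(f(x_n) - f(x_{n-1}))

Iteration 1:
  f(-0.030000) = -1.060455
  f(1.080000) = 0.740404
  x_2 = 1.080000 - 0.740404×(1.080000 - (-0.030000))/(0.740404 - (-1.060455))
       = 0.623635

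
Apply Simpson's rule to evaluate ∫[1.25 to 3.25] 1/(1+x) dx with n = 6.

f(x) = 1/(1+x)
a = 1.25, b = 3.25, n = 6
h = (b - a)/n = 0.333333

Simpson's rule: (h/3)[f(x₀) + 4f(x₁) + 2f(x₂) + ... + f(xₙ)]

x_0 = 1.2500, f(x_0) = 0.444444, coefficient = 1
x_1 = 1.5833, f(x_1) = 0.387097, coefficient = 4
x_2 = 1.9167, f(x_2) = 0.342857, coefficient = 2
x_3 = 2.2500, f(x_3) = 0.307692, coefficient = 4
x_4 = 2.5833, f(x_4) = 0.279070, coefficient = 2
x_5 = 2.9167, f(x_5) = 0.255319, coefficient = 4
x_6 = 3.2500, f(x_6) = 0.235294, coefficient = 1

I ≈ (0.333333/3) × 5.724025 = 0.636003
Exact value: 0.635989
Error: 0.000014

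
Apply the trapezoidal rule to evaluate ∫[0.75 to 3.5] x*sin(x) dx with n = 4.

f(x) = x*sin(x)
a = 0.75, b = 3.5, n = 4
h = (b - a)/n = 0.687500

Trapezoidal rule: (h/2)[f(x₀) + 2f(x₁) + 2f(x₂) + ... + f(xₙ)]

x_0 = 0.7500, f(x_0) = 0.511229, coefficient = 1
x_1 = 1.4375, f(x_1) = 1.424748, coefficient = 2
x_2 = 2.1250, f(x_2) = 1.806930, coefficient = 2
x_3 = 2.8125, f(x_3) = 0.908956, coefficient = 2
x_4 = 3.5000, f(x_4) = -1.227741, coefficient = 1

I ≈ (0.687500/2) × 7.564756 = 2.600385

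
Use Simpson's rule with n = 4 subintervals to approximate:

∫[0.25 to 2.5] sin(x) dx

f(x) = sin(x)
a = 0.25, b = 2.5, n = 4
h = (b - a)/n = 0.562500

Simpson's rule: (h/3)[f(x₀) + 4f(x₁) + 2f(x₂) + ... + f(xₙ)]

x_0 = 0.2500, f(x_0) = 0.247404, coefficient = 1
x_1 = 0.8125, f(x_1) = 0.726009, coefficient = 4
x_2 = 1.3750, f(x_2) = 0.980893, coefficient = 2
x_3 = 1.9375, f(x_3) = 0.933514, coefficient = 4
x_4 = 2.5000, f(x_4) = 0.598472, coefficient = 1

I ≈ (0.562500/3) × 9.445754 = 1.771079
Exact value: 1.770056
Error: 0.001023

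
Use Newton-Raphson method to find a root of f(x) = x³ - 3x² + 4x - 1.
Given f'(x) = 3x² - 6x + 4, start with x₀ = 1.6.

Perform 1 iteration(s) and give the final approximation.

f(x) = x³ - 3x² + 4x - 1
f'(x) = 3x² - 6x + 4
x₀ = 1.6

Newton-Raphson formula: x_{n+1} = x_n - f(x_n)/f'(x_n)

Iteration 1:
  f(1.600000) = 1.816000
  f'(1.600000) = 2.080000
  x_1 = 1.600000 - 1.816000/2.080000 = 0.726923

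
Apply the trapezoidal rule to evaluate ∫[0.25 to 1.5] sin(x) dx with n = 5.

f(x) = sin(x)
a = 0.25, b = 1.5, n = 5
h = (b - a)/n = 0.250000

Trapezoidal rule: (h/2)[f(x₀) + 2f(x₁) + 2f(x₂) + ... + f(xₙ)]

x_0 = 0.2500, f(x_0) = 0.247404, coefficient = 1
x_1 = 0.5000, f(x_1) = 0.479426, coefficient = 2
x_2 = 0.7500, f(x_2) = 0.681639, coefficient = 2
x_3 = 1.0000, f(x_3) = 0.841471, coefficient = 2
x_4 = 1.2500, f(x_4) = 0.948985, coefficient = 2
x_5 = 1.5000, f(x_5) = 0.997495, coefficient = 1

I ≈ (0.250000/2) × 7.147939 = 0.893492
Exact value: 0.898175
Error: 0.004683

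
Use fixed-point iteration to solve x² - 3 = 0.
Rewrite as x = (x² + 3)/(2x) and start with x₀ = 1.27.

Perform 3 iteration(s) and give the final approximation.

Equation: x² - 3 = 0
Fixed-point form: x = (x² + 3)/(2x)
x₀ = 1.27

x_1 = g(1.270000) = 1.816102
x_2 = g(1.816102) = 1.733996
x_3 = g(1.733996) = 1.732052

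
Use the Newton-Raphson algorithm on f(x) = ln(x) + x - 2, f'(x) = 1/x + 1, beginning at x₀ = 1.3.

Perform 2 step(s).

f(x) = ln(x) + x - 2
f'(x) = 1/x + 1
x₀ = 1.3

Newton-Raphson formula: x_{n+1} = x_n - f(x_n)/f'(x_n)

Iteration 1:
  f(1.300000) = -0.437636
  f'(1.300000) = 1.769231
  x_1 = 1.300000 - (-0.437636)/1.769231 = 1.547359
Iteration 2:
  f(1.547359) = -0.016091
  f'(1.547359) = 1.646262
  x_2 = 1.547359 - (-0.016091)/1.646262 = 1.557134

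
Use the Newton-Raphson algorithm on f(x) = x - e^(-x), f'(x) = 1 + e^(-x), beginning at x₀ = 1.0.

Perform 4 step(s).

f(x) = x - e^(-x)
f'(x) = 1 + e^(-x)
x₀ = 1.0

Newton-Raphson formula: x_{n+1} = x_n - f(x_n)/f'(x_n)

Iteration 1:
  f(1.000000) = 0.632121
  f'(1.000000) = 1.367879
  x_1 = 1.000000 - 0.632121/1.367879 = 0.537883
Iteration 2:
  f(0.537883) = -0.046100
  f'(0.537883) = 1.583983
  x_2 = 0.537883 - (-0.046100)/1.583983 = 0.566987
Iteration 3:
  f(0.566987) = -0.000245
  f'(0.566987) = 1.567232
  x_3 = 0.566987 - (-0.000245)/1.567232 = 0.567143
Iteration 4:
  f(0.567143) = 0.000000
  f'(0.567143) = 1.567143
  x_4 = 0.567143 - 0.000000/1.567143 = 0.567143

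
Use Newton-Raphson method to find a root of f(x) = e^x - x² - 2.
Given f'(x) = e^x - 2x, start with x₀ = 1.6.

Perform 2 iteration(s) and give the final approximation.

f(x) = e^x - x² - 2
f'(x) = e^x - 2x
x₀ = 1.6

Newton-Raphson formula: x_{n+1} = x_n - f(x_n)/f'(x_n)

Iteration 1:
  f(1.600000) = 0.393032
  f'(1.600000) = 1.753032
  x_1 = 1.600000 - 0.393032/1.753032 = 1.375799
Iteration 2:
  f(1.375799) = 0.065415
  f'(1.375799) = 1.206639
  x_2 = 1.375799 - 0.065415/1.206639 = 1.321586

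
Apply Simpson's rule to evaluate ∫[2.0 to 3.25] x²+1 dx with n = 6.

f(x) = x²+1
a = 2.0, b = 3.25, n = 6
h = (b - a)/n = 0.208333

Simpson's rule: (h/3)[f(x₀) + 4f(x₁) + 2f(x₂) + ... + f(xₙ)]

x_0 = 2.0000, f(x_0) = 5.000000, coefficient = 1
x_1 = 2.2083, f(x_1) = 5.876736, coefficient = 4
x_2 = 2.4167, f(x_2) = 6.840278, coefficient = 2
x_3 = 2.6250, f(x_3) = 7.890625, coefficient = 4
x_4 = 2.8333, f(x_4) = 9.027778, coefficient = 2
x_5 = 3.0417, f(x_5) = 10.251736, coefficient = 4
x_6 = 3.2500, f(x_6) = 11.562500, coefficient = 1

I ≈ (0.208333/3) × 144.375000 = 10.026042
Exact value: 10.026042
Error: 0.000000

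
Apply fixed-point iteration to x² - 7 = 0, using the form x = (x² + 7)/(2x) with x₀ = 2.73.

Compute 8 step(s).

Equation: x² - 7 = 0
Fixed-point form: x = (x² + 7)/(2x)
x₀ = 2.73

x_1 = g(2.730000) = 2.647051
x_2 = g(2.647051) = 2.645752
x_3 = g(2.645752) = 2.645751
x_4 = g(2.645751) = 2.645751
x_5 = g(2.645751) = 2.645751
x_6 = g(2.645751) = 2.645751
x_7 = g(2.645751) = 2.645751
x_8 = g(2.645751) = 2.645751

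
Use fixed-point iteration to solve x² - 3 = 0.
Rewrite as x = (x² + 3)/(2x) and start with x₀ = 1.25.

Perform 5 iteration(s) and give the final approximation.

Equation: x² - 3 = 0
Fixed-point form: x = (x² + 3)/(2x)
x₀ = 1.25

x_1 = g(1.250000) = 1.825000
x_2 = g(1.825000) = 1.734418
x_3 = g(1.734418) = 1.732052
x_4 = g(1.732052) = 1.732051
x_5 = g(1.732051) = 1.732051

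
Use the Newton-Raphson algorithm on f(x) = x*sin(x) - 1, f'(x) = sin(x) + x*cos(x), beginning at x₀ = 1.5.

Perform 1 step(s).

f(x) = x*sin(x) - 1
f'(x) = sin(x) + x*cos(x)
x₀ = 1.5

Newton-Raphson formula: x_{n+1} = x_n - f(x_n)/f'(x_n)

Iteration 1:
  f(1.500000) = 0.496242
  f'(1.500000) = 1.103601
  x_1 = 1.500000 - 0.496242/1.103601 = 1.050342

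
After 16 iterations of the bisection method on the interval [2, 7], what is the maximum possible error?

Bisection error bound: |error| ≤ (b-a)/2^n
|error| ≤ (7 - 2)/2^16 = 5/2^16
|error| ≤ 0.0000762939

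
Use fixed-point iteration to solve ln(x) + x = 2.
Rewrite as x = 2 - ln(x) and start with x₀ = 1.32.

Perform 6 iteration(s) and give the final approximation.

Equation: ln(x) + x = 2
Fixed-point form: x = 2 - ln(x)
x₀ = 1.32

x_1 = g(1.320000) = 1.722368
x_2 = g(1.722368) = 1.456300
x_3 = g(1.456300) = 1.624101
x_4 = g(1.624101) = 1.515045
x_5 = g(1.515045) = 1.584555
x_6 = g(1.584555) = 1.539697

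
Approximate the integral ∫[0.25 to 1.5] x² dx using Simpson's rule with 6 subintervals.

f(x) = x²
a = 0.25, b = 1.5, n = 6
h = (b - a)/n = 0.208333

Simpson's rule: (h/3)[f(x₀) + 4f(x₁) + 2f(x₂) + ... + f(xₙ)]

x_0 = 0.2500, f(x_0) = 0.062500, coefficient = 1
x_1 = 0.4583, f(x_1) = 0.210069, coefficient = 4
x_2 = 0.6667, f(x_2) = 0.444444, coefficient = 2
x_3 = 0.8750, f(x_3) = 0.765625, coefficient = 4
x_4 = 1.0833, f(x_4) = 1.173611, coefficient = 2
x_5 = 1.2917, f(x_5) = 1.668403, coefficient = 4
x_6 = 1.5000, f(x_6) = 2.250000, coefficient = 1

I ≈ (0.208333/3) × 16.125000 = 1.119792
Exact value: 1.119792
Error: 0.000000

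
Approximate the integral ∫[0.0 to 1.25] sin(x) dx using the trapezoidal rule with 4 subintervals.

f(x) = sin(x)
a = 0.0, b = 1.25, n = 4
h = (b - a)/n = 0.312500

Trapezoidal rule: (h/2)[f(x₀) + 2f(x₁) + 2f(x₂) + ... + f(xₙ)]

x_0 = 0.0000, f(x_0) = 0.000000, coefficient = 1
x_1 = 0.3125, f(x_1) = 0.307439, coefficient = 2
x_2 = 0.6250, f(x_2) = 0.585097, coefficient = 2
x_3 = 0.9375, f(x_3) = 0.806081, coefficient = 2
x_4 = 1.2500, f(x_4) = 0.948985, coefficient = 1

I ≈ (0.312500/2) × 4.346218 = 0.679097
Exact value: 0.684678
Error: 0.005581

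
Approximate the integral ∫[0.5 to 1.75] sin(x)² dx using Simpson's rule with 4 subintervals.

f(x) = sin(x)²
a = 0.5, b = 1.75, n = 4
h = (b - a)/n = 0.312500

Simpson's rule: (h/3)[f(x₀) + 4f(x₁) + 2f(x₂) + ... + f(xₙ)]

x_0 = 0.5000, f(x_0) = 0.229849, coefficient = 1
x_1 = 0.8125, f(x_1) = 0.527089, coefficient = 4
x_2 = 1.1250, f(x_2) = 0.814087, coefficient = 2
x_3 = 1.4375, f(x_3) = 0.982337, coefficient = 4
x_4 = 1.7500, f(x_4) = 0.968228, coefficient = 1

I ≈ (0.312500/3) × 8.863953 = 0.923328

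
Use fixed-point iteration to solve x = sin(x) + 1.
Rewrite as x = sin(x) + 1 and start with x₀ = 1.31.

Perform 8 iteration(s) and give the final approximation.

Equation: x = sin(x) + 1
Fixed-point form: x = sin(x) + 1
x₀ = 1.31

x_1 = g(1.310000) = 1.966185
x_2 = g(1.966185) = 1.922847
x_3 = g(1.922847) = 1.938668
x_4 = g(1.938668) = 1.933095
x_5 = g(1.933095) = 1.935085
x_6 = g(1.935085) = 1.934378
x_7 = g(1.934378) = 1.934629
x_8 = g(1.934629) = 1.934540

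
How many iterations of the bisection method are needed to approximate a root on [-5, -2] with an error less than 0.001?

We need (b-a)/2^n ≤ 0.001
(-2 - (-5))/2^n ≤ 0.001
3/2^n ≤ 0.001
2^n ≥ 3000
n ≥ log₂(3000) = 11.55
n ≥ 12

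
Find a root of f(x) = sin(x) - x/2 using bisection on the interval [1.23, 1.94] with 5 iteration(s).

f(x) = sin(x) - x/2
Initial interval: [1.23, 1.94]

Iteration 1:
  c_1 = (1.230000 + 1.940000)/2 = 1.585000
  f(c_1) = f(1.585000) = 0.207399
  f(a) × f(c) ≥ 0, new interval: [1.585000, 1.940000]
Iteration 2:
  c_2 = (1.585000 + 1.940000)/2 = 1.762500
  f(c_2) = f(1.762500) = 0.100431
  f(a) × f(c) ≥ 0, new interval: [1.762500, 1.940000]
Iteration 3:
  c_3 = (1.762500 + 1.940000)/2 = 1.851250
  f(c_3) = f(1.851250) = 0.035305
  f(a) × f(c) ≥ 0, new interval: [1.851250, 1.940000]
Iteration 4:
  c_4 = (1.851250 + 1.940000)/2 = 1.895625
  f(c_4) = f(1.895625) = -0.000107
  f(a) × f(c) < 0, new interval: [1.851250, 1.895625]
Iteration 5:
  c_5 = (1.851250 + 1.895625)/2 = 1.873437
  f(c_5) = f(1.873437) = 0.017834
  f(a) × f(c) ≥ 0, new interval: [1.873437, 1.895625]

After 5 iteration(s), the approximation is c_5 = 1.873437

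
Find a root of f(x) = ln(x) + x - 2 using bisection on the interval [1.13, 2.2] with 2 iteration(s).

f(x) = ln(x) + x - 2
Initial interval: [1.13, 2.2]

Iteration 1:
  c_1 = (1.130000 + 2.200000)/2 = 1.665000
  f(c_1) = f(1.665000) = 0.174825
  f(a) × f(c) < 0, new interval: [1.130000, 1.665000]
Iteration 2:
  c_2 = (1.130000 + 1.665000)/2 = 1.397500
  f(c_2) = f(1.397500) = -0.267815
  f(a) × f(c) ≥ 0, new interval: [1.397500, 1.665000]

After 2 iteration(s), the approximation is c_2 = 1.397500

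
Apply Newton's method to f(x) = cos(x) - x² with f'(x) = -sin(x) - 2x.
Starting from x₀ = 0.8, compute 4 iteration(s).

f(x) = cos(x) - x²
f'(x) = -sin(x) - 2x
x₀ = 0.8

Newton-Raphson formula: x_{n+1} = x_n - f(x_n)/f'(x_n)

Iteration 1:
  f(0.800000) = 0.056707
  f'(0.800000) = -2.317356
  x_1 = 0.800000 - 0.056707/(-2.317356) = 0.824470
Iteration 2:
  f(0.824470) = -0.000806
  f'(0.824470) = -2.383129
  x_2 = 0.824470 - (-0.000806)/(-2.383129) = 0.824132
Iteration 3:
  f(0.824132) = 0.000000
  f'(0.824132) = -2.382224
  x_3 = 0.824132 - 0.000000/(-2.382224) = 0.824132
Iteration 4:
  f(0.824132) = 0.000000
  f'(0.824132) = -2.382223
  x_4 = 0.824132 - 0.000000/(-2.382223) = 0.824132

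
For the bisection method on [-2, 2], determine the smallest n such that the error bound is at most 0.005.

We need (b-a)/2^n ≤ 0.005
(2 - (-2))/2^n ≤ 0.005
4/2^n ≤ 0.005
2^n ≥ 800
n ≥ log₂(800) = 9.64
n ≥ 10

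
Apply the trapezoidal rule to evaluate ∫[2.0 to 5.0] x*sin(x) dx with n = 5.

f(x) = x*sin(x)
a = 2.0, b = 5.0, n = 5
h = (b - a)/n = 0.600000

Trapezoidal rule: (h/2)[f(x₀) + 2f(x₁) + 2f(x₂) + ... + f(xₙ)]

x_0 = 2.0000, f(x_0) = 1.818595, coefficient = 1
x_1 = 2.6000, f(x_1) = 1.340304, coefficient = 2
x_2 = 3.2000, f(x_2) = -0.186797, coefficient = 2
x_3 = 3.8000, f(x_3) = -2.325060, coefficient = 2
x_4 = 4.4000, f(x_4) = -4.187049, coefficient = 2
x_5 = 5.0000, f(x_5) = -4.794621, coefficient = 1

I ≈ (0.600000/2) × -13.693232 = -4.107970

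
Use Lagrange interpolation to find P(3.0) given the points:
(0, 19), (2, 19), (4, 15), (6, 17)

Lagrange interpolation formula:
P(x) = Σ yᵢ × Lᵢ(x)
where Lᵢ(x) = Π_{j≠i} (x - xⱼ)/(xᵢ - xⱼ)

L_0(3.0) = (3.0 - 2)/(0 - 2) × (3.0 - 4)/(0 - 4) × (3.0 - 6)/(0 - 6) = -0.062500
L_1(3.0) = (3.0 - 0)/(2 - 0) × (3.0 - 4)/(2 - 4) × (3.0 - 6)/(2 - 6) = 0.562500
L_2(3.0) = (3.0 - 0)/(4 - 0) × (3.0 - 2)/(4 - 2) × (3.0 - 6)/(4 - 6) = 0.562500
L_3(3.0) = (3.0 - 0)/(6 - 0) × (3.0 - 2)/(6 - 2) × (3.0 - 4)/(6 - 4) = -0.062500

P(3.0) = 19×L_0(3.0) + 19×L_1(3.0) + 15×L_2(3.0) + 17×L_3(3.0)
P(3.0) = 16.875000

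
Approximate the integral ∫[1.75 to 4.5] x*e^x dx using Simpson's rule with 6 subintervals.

f(x) = x*e^x
a = 1.75, b = 4.5, n = 6
h = (b - a)/n = 0.458333

Simpson's rule: (h/3)[f(x₀) + 4f(x₁) + 2f(x₂) + ... + f(xₙ)]

x_0 = 1.7500, f(x_0) = 10.070555, coefficient = 1
x_1 = 2.2083, f(x_1) = 20.097017, coefficient = 4
x_2 = 2.6667, f(x_2) = 38.378443, coefficient = 2
x_3 = 3.1250, f(x_3) = 71.124672, coefficient = 4
x_4 = 3.5833, f(x_4) = 128.976059, coefficient = 2
x_5 = 4.0417, f(x_5) = 230.056243, coefficient = 4
x_6 = 4.5000, f(x_6) = 405.077091, coefficient = 1

I ≈ (0.458333/3) × 2034.968381 = 310.897947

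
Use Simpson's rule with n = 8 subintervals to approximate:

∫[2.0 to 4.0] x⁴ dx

f(x) = x⁴
a = 2.0, b = 4.0, n = 8
h = (b - a)/n = 0.250000

Simpson's rule: (h/3)[f(x₀) + 4f(x₁) + 2f(x₂) + ... + f(xₙ)]

x_0 = 2.0000, f(x_0) = 16.000000, coefficient = 1
x_1 = 2.2500, f(x_1) = 25.628906, coefficient = 4
x_2 = 2.5000, f(x_2) = 39.062500, coefficient = 2
x_3 = 2.7500, f(x_3) = 57.191406, coefficient = 4
x_4 = 3.0000, f(x_4) = 81.000000, coefficient = 2
x_5 = 3.2500, f(x_5) = 111.566406, coefficient = 4
x_6 = 3.5000, f(x_6) = 150.062500, coefficient = 2
x_7 = 3.7500, f(x_7) = 197.753906, coefficient = 4
x_8 = 4.0000, f(x_8) = 256.000000, coefficient = 1

I ≈ (0.250000/3) × 2380.812500 = 198.401042
Exact value: 198.400000
Error: 0.001042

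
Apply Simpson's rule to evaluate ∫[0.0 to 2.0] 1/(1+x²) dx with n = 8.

f(x) = 1/(1+x²)
a = 0.0, b = 2.0, n = 8
h = (b - a)/n = 0.250000

Simpson's rule: (h/3)[f(x₀) + 4f(x₁) + 2f(x₂) + ... + f(xₙ)]

x_0 = 0.0000, f(x_0) = 1.000000, coefficient = 1
x_1 = 0.2500, f(x_1) = 0.941176, coefficient = 4
x_2 = 0.5000, f(x_2) = 0.800000, coefficient = 2
x_3 = 0.7500, f(x_3) = 0.640000, coefficient = 4
x_4 = 1.0000, f(x_4) = 0.500000, coefficient = 2
x_5 = 1.2500, f(x_5) = 0.390244, coefficient = 4
x_6 = 1.5000, f(x_6) = 0.307692, coefficient = 2
x_7 = 1.7500, f(x_7) = 0.246154, coefficient = 4
x_8 = 2.0000, f(x_8) = 0.200000, coefficient = 1

I ≈ (0.250000/3) × 13.285681 = 1.107140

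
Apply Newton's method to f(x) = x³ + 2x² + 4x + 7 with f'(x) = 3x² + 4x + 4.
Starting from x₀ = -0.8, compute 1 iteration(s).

f(x) = x³ + 2x² + 4x + 7
f'(x) = 3x² + 4x + 4
x₀ = -0.8

Newton-Raphson formula: x_{n+1} = x_n - f(x_n)/f'(x_n)

Iteration 1:
  f(-0.800000) = 4.568000
  f'(-0.800000) = 2.720000
  x_1 = -0.800000 - 4.568000/2.720000 = -2.479412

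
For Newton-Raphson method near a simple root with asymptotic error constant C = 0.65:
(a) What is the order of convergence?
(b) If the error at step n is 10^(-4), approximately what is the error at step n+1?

(a) Newton-Raphson has quadratic (order 2) convergence near simple roots.
    This means |e_{n+1}| ≈ C|e_n|².

(b) With |e_n| = 10^(-4) and C = 0.65:
    |e_{n+1}| ≈ 0.65 × (10^(-4))² = 0.65 × 10^(-8)

(a) 2 (quadratic); (b) |e_{n+1}| ≈ 6.500e-09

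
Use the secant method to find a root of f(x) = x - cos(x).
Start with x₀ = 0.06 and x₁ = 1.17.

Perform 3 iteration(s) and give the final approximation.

f(x) = x - cos(x)
x₀ = 0.06, x₁ = 1.17

Secant formula: x_{n+1} = x_n - f(x_n)(x_n - x_{n-1})/(f(x_n) - f(x_{n-1}))

Iteration 1:
  f(0.060000) = -0.938201
  f(1.170000) = 0.779848
  x_2 = 1.170000 - 0.779848×(1.170000 - 0.060000)/(0.779848 - (-0.938201))
       = 0.666154
Iteration 2:
  f(1.170000) = 0.779848
  f(0.666154) = -0.120050
  x_3 = 0.666154 - (-0.120050)×(0.666154 - 1.170000)/(-0.120050 - 0.779848)
       = 0.733369
Iteration 3:
  f(0.666154) = -0.120050
  f(0.733369) = -0.009554
  x_4 = 0.733369 - (-0.009554)×(0.733369 - 0.666154)/(-0.009554 - (-0.120050))
       = 0.739181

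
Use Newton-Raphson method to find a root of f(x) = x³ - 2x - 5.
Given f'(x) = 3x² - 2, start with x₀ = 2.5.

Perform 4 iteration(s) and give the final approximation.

f(x) = x³ - 2x - 5
f'(x) = 3x² - 2
x₀ = 2.5

Newton-Raphson formula: x_{n+1} = x_n - f(x_n)/f'(x_n)

Iteration 1:
  f(2.500000) = 5.625000
  f'(2.500000) = 16.750000
  x_1 = 2.500000 - 5.625000/16.750000 = 2.164179
Iteration 2:
  f(2.164179) = 0.807945
  f'(2.164179) = 12.051014
  x_2 = 2.164179 - 0.807945/12.051014 = 2.097135
Iteration 3:
  f(2.097135) = 0.028882
  f'(2.097135) = 11.193930
  x_3 = 2.097135 - 0.028882/11.193930 = 2.094555
Iteration 4:
  f(2.094555) = 0.000042
  f'(2.094555) = 11.161485
  x_4 = 2.094555 - 0.000042/11.161485 = 2.094551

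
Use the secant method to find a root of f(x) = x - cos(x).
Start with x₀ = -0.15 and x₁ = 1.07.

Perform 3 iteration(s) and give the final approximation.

f(x) = x - cos(x)
x₀ = -0.15, x₁ = 1.07

Secant formula: x_{n+1} = x_n - f(x_n)(x_n - x_{n-1})/(f(x_n) - f(x_{n-1}))

Iteration 1:
  f(-0.150000) = -1.138771
  f(1.070000) = 0.589876
  x_2 = 1.070000 - 0.589876×(1.070000 - (-0.150000))/(0.589876 - (-1.138771))
       = 0.653693
Iteration 2:
  f(1.070000) = 0.589876
  f(0.653693) = -0.140151
  x_3 = 0.653693 - (-0.140151)×(0.653693 - 1.070000)/(-0.140151 - 0.589876)
       = 0.733616
Iteration 3:
  f(0.653693) = -0.140151
  f(0.733616) = -0.009143
  x_4 = 0.733616 - (-0.009143)×(0.733616 - 0.653693)/(-0.009143 - (-0.140151))
       = 0.739193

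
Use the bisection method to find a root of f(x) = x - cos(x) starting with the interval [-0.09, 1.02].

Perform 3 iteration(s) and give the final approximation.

f(x) = x - cos(x)
Initial interval: [-0.09, 1.02]

Iteration 1:
  c_1 = (-0.090000 + 1.020000)/2 = 0.465000
  f(c_1) = f(0.465000) = -0.428822
  f(a) × f(c) ≥ 0, new interval: [0.465000, 1.020000]
Iteration 2:
  c_2 = (0.465000 + 1.020000)/2 = 0.742500
  f(c_2) = f(0.742500) = 0.005719
  f(a) × f(c) < 0, new interval: [0.465000, 0.742500]
Iteration 3:
  c_3 = (0.465000 + 0.742500)/2 = 0.603750
  f(c_3) = f(0.603750) = -0.219462
  f(a) × f(c) ≥ 0, new interval: [0.603750, 0.742500]

After 3 iteration(s), the approximation is c_3 = 0.603750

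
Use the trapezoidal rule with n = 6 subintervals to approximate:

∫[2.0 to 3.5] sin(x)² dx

f(x) = sin(x)²
a = 2.0, b = 3.5, n = 6
h = (b - a)/n = 0.250000

Trapezoidal rule: (h/2)[f(x₀) + 2f(x₁) + 2f(x₂) + ... + f(xₙ)]

x_0 = 2.0000, f(x_0) = 0.826822, coefficient = 1
x_1 = 2.2500, f(x_1) = 0.605398, coefficient = 2
x_2 = 2.5000, f(x_2) = 0.358169, coefficient = 2
x_3 = 2.7500, f(x_3) = 0.145665, coefficient = 2
x_4 = 3.0000, f(x_4) = 0.019915, coefficient = 2
x_5 = 3.2500, f(x_5) = 0.011706, coefficient = 2
x_6 = 3.5000, f(x_6) = 0.123049, coefficient = 1

I ≈ (0.250000/2) × 3.231577 = 0.403947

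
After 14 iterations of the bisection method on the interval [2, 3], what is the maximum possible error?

Bisection error bound: |error| ≤ (b-a)/2^n
|error| ≤ (3 - 2)/2^14 = 1/2^14
|error| ≤ 0.0000610352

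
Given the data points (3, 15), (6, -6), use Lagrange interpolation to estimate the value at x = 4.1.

Lagrange interpolation formula:
P(x) = Σ yᵢ × Lᵢ(x)
where Lᵢ(x) = Π_{j≠i} (x - xⱼ)/(xᵢ - xⱼ)

L_0(4.1) = (4.1 - 6)/(3 - 6) = 0.633333
L_1(4.1) = (4.1 - 3)/(6 - 3) = 0.366667

P(4.1) = 15×L_0(4.1) + (-6)×L_1(4.1)
P(4.1) = 7.300000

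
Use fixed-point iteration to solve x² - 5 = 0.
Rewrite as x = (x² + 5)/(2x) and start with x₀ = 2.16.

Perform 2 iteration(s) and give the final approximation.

Equation: x² - 5 = 0
Fixed-point form: x = (x² + 5)/(2x)
x₀ = 2.16

x_1 = g(2.160000) = 2.237407
x_2 = g(2.237407) = 2.236068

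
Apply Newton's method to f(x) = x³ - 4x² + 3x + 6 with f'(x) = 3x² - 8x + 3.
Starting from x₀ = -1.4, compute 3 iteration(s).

f(x) = x³ - 4x² + 3x + 6
f'(x) = 3x² - 8x + 3
x₀ = -1.4

Newton-Raphson formula: x_{n+1} = x_n - f(x_n)/f'(x_n)

Iteration 1:
  f(-1.400000) = -8.784000
  f'(-1.400000) = 20.080000
  x_1 = -1.400000 - (-8.784000)/20.080000 = -0.962550
Iteration 2:
  f(-0.962550) = -1.485462
  f'(-0.962550) = 13.479905
  x_2 = -0.962550 - (-1.485462)/13.479905 = -0.852352
Iteration 3:
  f(-0.852352) = -0.082303
  f'(-0.852352) = 11.998322
  x_3 = -0.852352 - (-0.082303)/11.998322 = -0.845492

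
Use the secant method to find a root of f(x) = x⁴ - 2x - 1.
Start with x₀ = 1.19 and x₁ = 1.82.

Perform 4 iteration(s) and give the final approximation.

f(x) = x⁴ - 2x - 1
x₀ = 1.19, x₁ = 1.82

Secant formula: x_{n+1} = x_n - f(x_n)(x_n - x_{n-1})/(f(x_n) - f(x_{n-1}))

Iteration 1:
  f(1.190000) = -1.374661
  f(1.820000) = 6.331994
  x_2 = 1.820000 - 6.331994×(1.820000 - 1.190000)/(6.331994 - (-1.374661))
       = 1.302375
Iteration 2:
  f(1.820000) = 6.331994
  f(1.302375) = -0.727720
  x_3 = 1.302375 - (-0.727720)×(1.302375 - 1.820000)/(-0.727720 - 6.331994)
       = 1.355732
Iteration 3:
  f(1.302375) = -0.727720
  f(1.355732) = -0.333184
  x_4 = 1.355732 - (-0.333184)×(1.355732 - 1.302375)/(-0.333184 - (-0.727720))
       = 1.400792
Iteration 4:
  f(1.355732) = -0.333184
  f(1.400792) = 0.048717
  x_5 = 1.400792 - 0.048717×(1.400792 - 1.355732)/(0.048717 - (-0.333184))
       = 1.395044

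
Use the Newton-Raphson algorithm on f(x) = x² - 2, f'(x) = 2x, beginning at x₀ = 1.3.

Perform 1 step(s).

f(x) = x² - 2
f'(x) = 2x
x₀ = 1.3

Newton-Raphson formula: x_{n+1} = x_n - f(x_n)/f'(x_n)

Iteration 1:
  f(1.300000) = -0.310000
  f'(1.300000) = 2.600000
  x_1 = 1.300000 - (-0.310000)/2.600000 = 1.419231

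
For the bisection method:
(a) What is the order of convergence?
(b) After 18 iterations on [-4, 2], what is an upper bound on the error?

(a) Bisection has linear (order 1) convergence; the error is halved each step.

(b) Error bound = (b-a)/2^n = (2 - (-4))/2^{18}
    = 6/2^{18}

(a) 1 (linear); (b) error ≤ 2.29e-05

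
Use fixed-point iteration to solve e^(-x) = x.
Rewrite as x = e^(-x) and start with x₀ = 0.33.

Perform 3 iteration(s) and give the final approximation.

Equation: e^(-x) = x
Fixed-point form: x = e^(-x)
x₀ = 0.33

x_1 = g(0.330000) = 0.718924
x_2 = g(0.718924) = 0.487276
x_3 = g(0.487276) = 0.614297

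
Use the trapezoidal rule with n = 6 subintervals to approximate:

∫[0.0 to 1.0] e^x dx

f(x) = e^x
a = 0.0, b = 1.0, n = 6
h = (b - a)/n = 0.166667

Trapezoidal rule: (h/2)[f(x₀) + 2f(x₁) + 2f(x₂) + ... + f(xₙ)]

x_0 = 0.0000, f(x_0) = 1.000000, coefficient = 1
x_1 = 0.1667, f(x_1) = 1.181360, coefficient = 2
x_2 = 0.3333, f(x_2) = 1.395612, coefficient = 2
x_3 = 0.5000, f(x_3) = 1.648721, coefficient = 2
x_4 = 0.6667, f(x_4) = 1.947734, coefficient = 2
x_5 = 0.8333, f(x_5) = 2.300976, coefficient = 2
x_6 = 1.0000, f(x_6) = 2.718282, coefficient = 1

I ≈ (0.166667/2) × 20.667090 = 1.722257
Exact value: 1.718282
Error: 0.003976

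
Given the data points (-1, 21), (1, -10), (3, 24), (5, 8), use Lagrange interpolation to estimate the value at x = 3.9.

Lagrange interpolation formula:
P(x) = Σ yᵢ × Lᵢ(x)
where Lᵢ(x) = Π_{j≠i} (x - xⱼ)/(xᵢ - xⱼ)

L_0(3.9) = (3.9 - 1)/(-1 - 1) × (3.9 - 3)/(-1 - 3) × (3.9 - 5)/(-1 - 5) = 0.059813
L_1(3.9) = (3.9 - (-1))/(1 - (-1)) × (3.9 - 3)/(1 - 3) × (3.9 - 5)/(1 - 5) = -0.303188
L_2(3.9) = (3.9 - (-1))/(3 - (-1)) × (3.9 - 1)/(3 - 1) × (3.9 - 5)/(3 - 5) = 0.976938
L_3(3.9) = (3.9 - (-1))/(5 - (-1)) × (3.9 - 1)/(5 - 1) × (3.9 - 3)/(5 - 3) = 0.266437

P(3.9) = 21×L_0(3.9) + (-10)×L_1(3.9) + 24×L_2(3.9) + 8×L_3(3.9)
P(3.9) = 29.865938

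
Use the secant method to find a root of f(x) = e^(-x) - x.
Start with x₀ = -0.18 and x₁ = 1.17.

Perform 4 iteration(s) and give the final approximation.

f(x) = e^(-x) - x
x₀ = -0.18, x₁ = 1.17

Secant formula: x_{n+1} = x_n - f(x_n)(x_n - x_{n-1})/(f(x_n) - f(x_{n-1}))

Iteration 1:
  f(-0.180000) = 1.377217
  f(1.170000) = -0.859633
  x_2 = 1.170000 - (-0.859633)×(1.170000 - (-0.180000))/(-0.859633 - 1.377217)
       = 0.651188
Iteration 2:
  f(1.170000) = -0.859633
  f(0.651188) = -0.129762
  x_3 = 0.651188 - (-0.129762)×(0.651188 - 1.170000)/(-0.129762 - (-0.859633))
       = 0.558950
Iteration 3:
  f(0.651188) = -0.129762
  f(0.558950) = 0.012860
  x_4 = 0.558950 - 0.012860×(0.558950 - 0.651188)/(0.012860 - (-0.129762))
       = 0.567266
Iteration 4:
  f(0.558950) = 0.012860
  f(0.567266) = -0.000193
  x_5 = 0.567266 - (-0.000193)×(0.567266 - 0.558950)/(-0.000193 - 0.012860)
       = 0.567143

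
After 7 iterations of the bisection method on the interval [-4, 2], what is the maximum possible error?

Bisection error bound: |error| ≤ (b-a)/2^n
|error| ≤ (2 - (-4))/2^7 = 6/2^7
|error| ≤ 0.0468750000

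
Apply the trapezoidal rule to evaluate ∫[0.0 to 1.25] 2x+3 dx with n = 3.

f(x) = 2x+3
a = 0.0, b = 1.25, n = 3
h = (b - a)/n = 0.416667

Trapezoidal rule: (h/2)[f(x₀) + 2f(x₁) + 2f(x₂) + ... + f(xₙ)]

x_0 = 0.0000, f(x_0) = 3.000000, coefficient = 1
x_1 = 0.4167, f(x_1) = 3.833333, coefficient = 2
x_2 = 0.8333, f(x_2) = 4.666667, coefficient = 2
x_3 = 1.2500, f(x_3) = 5.500000, coefficient = 1

I ≈ (0.416667/2) × 25.500000 = 5.312500
Exact value: 5.312500
Error: 0.000000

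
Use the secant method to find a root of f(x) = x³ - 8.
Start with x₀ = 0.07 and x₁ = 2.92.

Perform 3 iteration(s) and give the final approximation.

f(x) = x³ - 8
x₀ = 0.07, x₁ = 2.92

Secant formula: x_{n+1} = x_n - f(x_n)(x_n - x_{n-1})/(f(x_n) - f(x_{n-1}))

Iteration 1:
  f(0.070000) = -7.999657
  f(2.920000) = 16.897088
  x_2 = 2.920000 - 16.897088×(2.920000 - 0.070000)/(16.897088 - (-7.999657))
       = 0.985743
Iteration 2:
  f(2.920000) = 16.897088
  f(0.985743) = -7.042164
  x_3 = 0.985743 - (-7.042164)×(0.985743 - 2.920000)/(-7.042164 - 16.897088)
       = 1.554740
Iteration 3:
  f(0.985743) = -7.042164
  f(1.554740) = -4.241859
  x_4 = 1.554740 - (-4.241859)×(1.554740 - 0.985743)/(-4.241859 - (-7.042164))
       = 2.416647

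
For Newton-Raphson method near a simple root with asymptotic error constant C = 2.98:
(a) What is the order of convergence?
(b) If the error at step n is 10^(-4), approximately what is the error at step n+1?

(a) Newton-Raphson has quadratic (order 2) convergence near simple roots.
    This means |e_{n+1}| ≈ C|e_n|².

(b) With |e_n| = 10^(-4) and C = 2.98:
    |e_{n+1}| ≈ 2.98 × (10^(-4))² = 2.98 × 10^(-8)

(a) 2 (quadratic); (b) |e_{n+1}| ≈ 2.980e-08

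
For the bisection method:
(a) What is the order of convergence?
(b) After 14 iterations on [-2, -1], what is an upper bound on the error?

(a) Bisection has linear (order 1) convergence; the error is halved each step.

(b) Error bound = (b-a)/2^n = (-1 - (-2))/2^{14}
    = 1/2^{14}

(a) 1 (linear); (b) error ≤ 6.10e-05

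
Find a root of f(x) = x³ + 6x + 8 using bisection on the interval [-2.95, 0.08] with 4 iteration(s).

f(x) = x³ + 6x + 8
Initial interval: [-2.95, 0.08]

Iteration 1:
  c_1 = (-2.950000 + 0.080000)/2 = -1.435000
  f(c_1) = f(-1.435000) = -3.564988
  f(a) × f(c) ≥ 0, new interval: [-1.435000, 0.080000]
Iteration 2:
  c_2 = (-1.435000 + 0.080000)/2 = -0.677500
  f(c_2) = f(-0.677500) = 3.624023
  f(a) × f(c) < 0, new interval: [-1.435000, -0.677500]
Iteration 3:
  c_3 = (-1.435000 + (-0.677500))/2 = -1.056250
  f(c_3) = f(-1.056250) = 0.484080
  f(a) × f(c) < 0, new interval: [-1.435000, -1.056250]
Iteration 4:
  c_4 = (-1.435000 + (-1.056250))/2 = -1.245625
  f(c_4) = f(-1.245625) = -1.406439
  f(a) × f(c) ≥ 0, new interval: [-1.245625, -1.056250]

After 4 iteration(s), the approximation is c_4 = -1.245625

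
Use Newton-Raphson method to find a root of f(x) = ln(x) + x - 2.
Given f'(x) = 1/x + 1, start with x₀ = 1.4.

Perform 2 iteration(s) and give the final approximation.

f(x) = ln(x) + x - 2
f'(x) = 1/x + 1
x₀ = 1.4

Newton-Raphson formula: x_{n+1} = x_n - f(x_n)/f'(x_n)

Iteration 1:
  f(1.400000) = -0.263528
  f'(1.400000) = 1.714286
  x_1 = 1.400000 - (-0.263528)/1.714286 = 1.553725
Iteration 2:
  f(1.553725) = -0.005621
  f'(1.553725) = 1.643615
  x_2 = 1.553725 - (-0.005621)/1.643615 = 1.557144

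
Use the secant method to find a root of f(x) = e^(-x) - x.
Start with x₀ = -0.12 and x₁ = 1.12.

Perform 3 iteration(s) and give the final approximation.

f(x) = e^(-x) - x
x₀ = -0.12, x₁ = 1.12

Secant formula: x_{n+1} = x_n - f(x_n)(x_n - x_{n-1})/(f(x_n) - f(x_{n-1}))

Iteration 1:
  f(-0.120000) = 1.247497
  f(1.120000) = -0.793720
  x_2 = 1.120000 - (-0.793720)×(1.120000 - (-0.120000))/(-0.793720 - 1.247497)
       = 0.637830
Iteration 2:
  f(1.120000) = -0.793720
  f(0.637830) = -0.109393
  x_3 = 0.637830 - (-0.109393)×(0.637830 - 1.120000)/(-0.109393 - (-0.793720))
       = 0.560754
Iteration 3:
  f(0.637830) = -0.109393
  f(0.560754) = 0.010025
  x_4 = 0.560754 - 0.010025×(0.560754 - 0.637830)/(0.010025 - (-0.109393))
       = 0.567224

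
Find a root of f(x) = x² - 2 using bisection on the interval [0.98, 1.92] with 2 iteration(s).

f(x) = x² - 2
Initial interval: [0.98, 1.92]

Iteration 1:
  c_1 = (0.980000 + 1.920000)/2 = 1.450000
  f(c_1) = f(1.450000) = 0.102500
  f(a) × f(c) < 0, new interval: [0.980000, 1.450000]
Iteration 2:
  c_2 = (0.980000 + 1.450000)/2 = 1.215000
  f(c_2) = f(1.215000) = -0.523775
  f(a) × f(c) ≥ 0, new interval: [1.215000, 1.450000]

After 2 iteration(s), the approximation is c_2 = 1.215000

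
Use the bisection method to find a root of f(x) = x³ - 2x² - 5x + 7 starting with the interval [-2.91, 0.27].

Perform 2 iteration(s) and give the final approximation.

f(x) = x³ - 2x² - 5x + 7
Initial interval: [-2.91, 0.27]

Iteration 1:
  c_1 = (-2.910000 + 0.270000)/2 = -1.320000
  f(c_1) = f(-1.320000) = 7.815232
  f(a) × f(c) < 0, new interval: [-2.910000, -1.320000]
Iteration 2:
  c_2 = (-2.910000 + (-1.320000))/2 = -2.115000
  f(c_2) = f(-2.115000) = -0.832321
  f(a) × f(c) ≥ 0, new interval: [-2.115000, -1.320000]

After 2 iteration(s), the approximation is c_2 = -2.115000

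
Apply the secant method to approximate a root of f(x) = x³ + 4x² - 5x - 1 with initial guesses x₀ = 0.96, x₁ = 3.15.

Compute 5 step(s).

f(x) = x³ + 4x² - 5x - 1
x₀ = 0.96, x₁ = 3.15

Secant formula: x_{n+1} = x_n - f(x_n)(x_n - x_{n-1})/(f(x_n) - f(x_{n-1}))

Iteration 1:
  f(0.960000) = -1.228864
  f(3.150000) = 54.195875
  x_2 = 3.150000 - 54.195875×(3.150000 - 0.960000)/(54.195875 - (-1.228864))
       = 1.008556
Iteration 2:
  f(3.150000) = 54.195875
  f(1.008556) = -0.948150
  x_3 = 1.008556 - (-0.948150)×(1.008556 - 3.150000)/(-0.948150 - 54.195875)
       = 1.045376
Iteration 3:
  f(1.008556) = -0.948150
  f(1.045376) = -0.713236
  x_4 = 1.045376 - (-0.713236)×(1.045376 - 1.008556)/(-0.713236 - (-0.948150))
       = 1.157168
Iteration 4:
  f(1.045376) = -0.713236
  f(1.157168) = 0.119802
  x_5 = 1.157168 - 0.119802×(1.157168 - 1.045376)/(0.119802 - (-0.713236))
       = 1.141091
Iteration 5:
  f(1.157168) = 0.119802
  f(1.141091) = -0.011300
  x_6 = 1.141091 - (-0.011300)×(1.141091 - 1.157168)/(-0.011300 - 0.119802)
       = 1.142477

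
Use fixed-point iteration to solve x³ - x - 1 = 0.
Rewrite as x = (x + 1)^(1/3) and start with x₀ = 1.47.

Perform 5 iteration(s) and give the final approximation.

Equation: x³ - x - 1 = 0
Fixed-point form: x = (x + 1)^(1/3)
x₀ = 1.47

x_1 = g(1.470000) = 1.351758
x_2 = g(1.351758) = 1.329834
x_3 = g(1.329834) = 1.325689
x_4 = g(1.325689) = 1.324902
x_5 = g(1.324902) = 1.324753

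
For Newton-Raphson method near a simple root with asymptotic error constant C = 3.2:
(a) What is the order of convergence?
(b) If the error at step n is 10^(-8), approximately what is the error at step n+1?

(a) Newton-Raphson has quadratic (order 2) convergence near simple roots.
    This means |e_{n+1}| ≈ C|e_n|².

(b) With |e_n| = 10^(-8) and C = 3.2:
    |e_{n+1}| ≈ 3.2 × (10^(-8))² = 3.2 × 10^(-16)

(a) 2 (quadratic); (b) |e_{n+1}| ≈ 3.200e-16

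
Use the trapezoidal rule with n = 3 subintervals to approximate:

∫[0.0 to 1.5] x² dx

f(x) = x²
a = 0.0, b = 1.5, n = 3
h = (b - a)/n = 0.500000

Trapezoidal rule: (h/2)[f(x₀) + 2f(x₁) + 2f(x₂) + ... + f(xₙ)]

x_0 = 0.0000, f(x_0) = 0.000000, coefficient = 1
x_1 = 0.5000, f(x_1) = 0.250000, coefficient = 2
x_2 = 1.0000, f(x_2) = 1.000000, coefficient = 2
x_3 = 1.5000, f(x_3) = 2.250000, coefficient = 1

I ≈ (0.500000/2) × 4.750000 = 1.187500
Exact value: 1.125000
Error: 0.062500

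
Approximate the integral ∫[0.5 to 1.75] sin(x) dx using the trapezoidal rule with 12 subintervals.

f(x) = sin(x)
a = 0.5, b = 1.75, n = 12
h = (b - a)/n = 0.104167

Trapezoidal rule: (h/2)[f(x₀) + 2f(x₁) + 2f(x₂) + ... + f(xₙ)]

x_0 = 0.5000, f(x_0) = 0.479426, coefficient = 1
x_1 = 0.6042, f(x_1) = 0.568076, coefficient = 2
x_2 = 0.7083, f(x_2) = 0.650569, coefficient = 2
x_3 = 0.8125, f(x_3) = 0.726009, coefficient = 2
x_4 = 0.9167, f(x_4) = 0.793578, coefficient = 2
x_5 = 1.0208, f(x_5) = 0.852544, coefficient = 2
x_6 = 1.1250, f(x_6) = 0.902268, coefficient = 2
x_7 = 1.2292, f(x_7) = 0.942210, coefficient = 2
x_8 = 1.3333, f(x_8) = 0.971938, coefficient = 2
x_9 = 1.4375, f(x_9) = 0.991129, coefficient = 2
x_10 = 1.5417, f(x_10) = 0.999576, coefficient = 2
x_11 = 1.6458, f(x_11) = 0.997186, coefficient = 2
x_12 = 1.7500, f(x_12) = 0.983986, coefficient = 1

I ≈ (0.104167/2) × 20.253576 = 1.054874
Exact value: 1.055829
Error: 0.000955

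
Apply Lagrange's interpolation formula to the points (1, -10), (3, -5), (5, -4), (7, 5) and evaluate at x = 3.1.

Lagrange interpolation formula:
P(x) = Σ yᵢ × Lᵢ(x)
where Lᵢ(x) = Π_{j≠i} (x - xⱼ)/(xᵢ - xⱼ)

L_0(3.1) = (3.1 - 3)/(1 - 3) × (3.1 - 5)/(1 - 5) × (3.1 - 7)/(1 - 7) = -0.015438
L_1(3.1) = (3.1 - 1)/(3 - 1) × (3.1 - 5)/(3 - 5) × (3.1 - 7)/(3 - 7) = 0.972562
L_2(3.1) = (3.1 - 1)/(5 - 1) × (3.1 - 3)/(5 - 3) × (3.1 - 7)/(5 - 7) = 0.051188
L_3(3.1) = (3.1 - 1)/(7 - 1) × (3.1 - 3)/(7 - 3) × (3.1 - 5)/(7 - 5) = -0.008313

P(3.1) = (-10)×L_0(3.1) + (-5)×L_1(3.1) + (-4)×L_2(3.1) + 5×L_3(3.1)
P(3.1) = -4.954750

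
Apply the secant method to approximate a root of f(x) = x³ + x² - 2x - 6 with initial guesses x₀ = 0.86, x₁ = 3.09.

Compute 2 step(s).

f(x) = x³ + x² - 2x - 6
x₀ = 0.86, x₁ = 3.09

Secant formula: x_{n+1} = x_n - f(x_n)(x_n - x_{n-1})/(f(x_n) - f(x_{n-1}))

Iteration 1:
  f(0.860000) = -6.344344
  f(3.090000) = 26.871729
  x_2 = 3.090000 - 26.871729×(3.090000 - 0.860000)/(26.871729 - (-6.344344))
       = 1.285935
Iteration 2:
  f(3.090000) = 26.871729
  f(1.285935) = -4.791782
  x_3 = 1.285935 - (-4.791782)×(1.285935 - 3.090000)/(-4.791782 - 26.871729)
       = 1.558952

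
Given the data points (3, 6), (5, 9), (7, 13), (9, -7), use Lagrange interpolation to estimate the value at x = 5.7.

Lagrange interpolation formula:
P(x) = Σ yᵢ × Lᵢ(x)
where Lᵢ(x) = Π_{j≠i} (x - xⱼ)/(xᵢ - xⱼ)

L_0(5.7) = (5.7 - 5)/(3 - 5) × (5.7 - 7)/(3 - 7) × (5.7 - 9)/(3 - 9) = -0.062563
L_1(5.7) = (5.7 - 3)/(5 - 3) × (5.7 - 7)/(5 - 7) × (5.7 - 9)/(5 - 9) = 0.723937
L_2(5.7) = (5.7 - 3)/(7 - 3) × (5.7 - 5)/(7 - 5) × (5.7 - 9)/(7 - 9) = 0.389813
L_3(5.7) = (5.7 - 3)/(9 - 3) × (5.7 - 5)/(9 - 5) × (5.7 - 7)/(9 - 7) = -0.051188

P(5.7) = 6×L_0(5.7) + 9×L_1(5.7) + 13×L_2(5.7) + (-7)×L_3(5.7)
P(5.7) = 11.565938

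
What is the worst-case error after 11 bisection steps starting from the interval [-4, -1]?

Bisection error bound: |error| ≤ (b-a)/2^n
|error| ≤ (-1 - (-4))/2^11 = 3/2^11
|error| ≤ 0.0014648438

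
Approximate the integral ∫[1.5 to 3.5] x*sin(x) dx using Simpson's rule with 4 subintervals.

f(x) = x*sin(x)
a = 1.5, b = 3.5, n = 4
h = (b - a)/n = 0.500000

Simpson's rule: (h/3)[f(x₀) + 4f(x₁) + 2f(x₂) + ... + f(xₙ)]

x_0 = 1.5000, f(x_0) = 1.496242, coefficient = 1
x_1 = 2.0000, f(x_1) = 1.818595, coefficient = 4
x_2 = 2.5000, f(x_2) = 1.496180, coefficient = 2
x_3 = 3.0000, f(x_3) = 0.423360, coefficient = 4
x_4 = 3.5000, f(x_4) = -1.227741, coefficient = 1

I ≈ (0.500000/3) × 12.228681 = 2.038114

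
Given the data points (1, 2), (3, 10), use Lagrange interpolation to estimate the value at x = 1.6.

Lagrange interpolation formula:
P(x) = Σ yᵢ × Lᵢ(x)
where Lᵢ(x) = Π_{j≠i} (x - xⱼ)/(xᵢ - xⱼ)

L_0(1.6) = (1.6 - 3)/(1 - 3) = 0.700000
L_1(1.6) = (1.6 - 1)/(3 - 1) = 0.300000

P(1.6) = 2×L_0(1.6) + 10×L_1(1.6)
P(1.6) = 4.400000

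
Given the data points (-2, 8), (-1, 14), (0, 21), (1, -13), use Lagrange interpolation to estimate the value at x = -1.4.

Lagrange interpolation formula:
P(x) = Σ yᵢ × Lᵢ(x)
where Lᵢ(x) = Π_{j≠i} (x - xⱼ)/(xᵢ - xⱼ)

L_0(-1.4) = (-1.4 - (-1))/(-2 - (-1)) × (-1.4 - 0)/(-2 - 0) × (-1.4 - 1)/(-2 - 1) = 0.224000
L_1(-1.4) = (-1.4 - (-2))/(-1 - (-2)) × (-1.4 - 0)/(-1 - 0) × (-1.4 - 1)/(-1 - 1) = 1.008000
L_2(-1.4) = (-1.4 - (-2))/(0 - (-2)) × (-1.4 - (-1))/(0 - (-1)) × (-1.4 - 1)/(0 - 1) = -0.288000
L_3(-1.4) = (-1.4 - (-2))/(1 - (-2)) × (-1.4 - (-1))/(1 - (-1)) × (-1.4 - 0)/(1 - 0) = 0.056000

P(-1.4) = 8×L_0(-1.4) + 14×L_1(-1.4) + 21×L_2(-1.4) + (-13)×L_3(-1.4)
P(-1.4) = 9.128000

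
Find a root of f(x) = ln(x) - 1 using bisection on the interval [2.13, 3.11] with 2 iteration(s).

f(x) = ln(x) - 1
Initial interval: [2.13, 3.11]

Iteration 1:
  c_1 = (2.130000 + 3.110000)/2 = 2.620000
  f(c_1) = f(2.620000) = -0.036826
  f(a) × f(c) ≥ 0, new interval: [2.620000, 3.110000]
Iteration 2:
  c_2 = (2.620000 + 3.110000)/2 = 2.865000
  f(c_2) = f(2.865000) = 0.052568
  f(a) × f(c) < 0, new interval: [2.620000, 2.865000]

After 2 iteration(s), the approximation is c_2 = 2.865000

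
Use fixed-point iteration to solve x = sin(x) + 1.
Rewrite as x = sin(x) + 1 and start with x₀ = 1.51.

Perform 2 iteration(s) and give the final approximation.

Equation: x = sin(x) + 1
Fixed-point form: x = sin(x) + 1
x₀ = 1.51

x_1 = g(1.510000) = 1.998152
x_2 = g(1.998152) = 1.910065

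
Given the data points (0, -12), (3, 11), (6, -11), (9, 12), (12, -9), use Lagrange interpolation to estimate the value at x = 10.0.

Lagrange interpolation formula:
P(x) = Σ yᵢ × Lᵢ(x)
where Lᵢ(x) = Π_{j≠i} (x - xⱼ)/(xᵢ - xⱼ)

L_0(10.0) = (10.0 - 3)/(0 - 3) × (10.0 - 6)/(0 - 6) × (10.0 - 9)/(0 - 9) × (10.0 - 12)/(0 - 12) = -0.028807
L_1(10.0) = (10.0 - 0)/(3 - 0) × (10.0 - 6)/(3 - 6) × (10.0 - 9)/(3 - 9) × (10.0 - 12)/(3 - 12) = 0.164609
L_2(10.0) = (10.0 - 0)/(6 - 0) × (10.0 - 3)/(6 - 3) × (10.0 - 9)/(6 - 9) × (10.0 - 12)/(6 - 12) = -0.432099
L_3(10.0) = (10.0 - 0)/(9 - 0) × (10.0 - 3)/(9 - 3) × (10.0 - 6)/(9 - 6) × (10.0 - 12)/(9 - 12) = 1.152263
L_4(10.0) = (10.0 - 0)/(12 - 0) × (10.0 - 3)/(12 - 3) × (10.0 - 6)/(12 - 6) × (10.0 - 9)/(12 - 9) = 0.144033

P(10.0) = (-12)×L_0(10.0) + 11×L_1(10.0) + (-11)×L_2(10.0) + 12×L_3(10.0) + (-9)×L_4(10.0)
P(10.0) = 19.440329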